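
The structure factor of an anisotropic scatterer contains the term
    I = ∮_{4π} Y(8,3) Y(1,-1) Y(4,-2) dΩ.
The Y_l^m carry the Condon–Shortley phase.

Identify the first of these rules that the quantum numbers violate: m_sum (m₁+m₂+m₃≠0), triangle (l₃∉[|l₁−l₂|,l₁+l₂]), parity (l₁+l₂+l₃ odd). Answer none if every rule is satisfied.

triangle

m₁+m₂+m₃ = 3 − 1 − 2 = 0  ✓
triangle: |8−1|=7 ≤ l₃=4 ≤ 8+1=9  ✗
parity: l₁+l₂+l₃ = 13 is odd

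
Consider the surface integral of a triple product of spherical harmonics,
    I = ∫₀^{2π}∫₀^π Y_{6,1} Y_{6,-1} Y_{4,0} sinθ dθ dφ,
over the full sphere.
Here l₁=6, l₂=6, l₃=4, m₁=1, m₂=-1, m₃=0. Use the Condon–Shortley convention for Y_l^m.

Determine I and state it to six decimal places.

Rules hold: Σm=0, L=16 even, 0≤4≤12.
N = 13·13·9 = 1521
Δ = 8!·4!·4!/17! = 1/15315300
Racah Σ t=2..6: t=2:+1/829440 t=3:−1/25920 t=4:+1/9216 t=5:−1/25920 t=6:+1/829440 = 7/207360
⇒ 3j(6 6 4; 0 0 0)² = 28/2431, sgn +1
Racah Σ t=1..5: t=1:−1/2903040 t=2:+1/51840 t=3:−1/11520 t=4:+1/20736 t=5:−1/414720 = -1/45360
⇒ 3j(6 6 4; 1 -1 0)² = 1024/153153, sgn -1
4πI² = N·(3j₀)²·(3jₘ)² = 4096/34969
I = -1·√(0.117132/4π) = -0.09654581

-0.096546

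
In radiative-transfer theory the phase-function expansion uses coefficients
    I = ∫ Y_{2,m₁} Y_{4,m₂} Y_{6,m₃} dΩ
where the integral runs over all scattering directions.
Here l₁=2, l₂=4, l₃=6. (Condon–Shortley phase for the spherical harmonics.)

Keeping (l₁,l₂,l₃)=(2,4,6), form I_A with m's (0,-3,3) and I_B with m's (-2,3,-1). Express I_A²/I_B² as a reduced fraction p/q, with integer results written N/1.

Shared (l₁,l₂,l₃)=(2,4,6): N and (l;000)² cancel in I_A²/I_B².
A: Δ = 0!·4!·8!/13! = 1/6435; Racah Σ t=0..0: t=0:+1/20160 = 1/20160; ⇒ 3j(2 4 6; 0 -3 3)² = 12/715, sgn -1
B: Δ = 0!·4!·8!/13! = 1/6435; Racah Σ t=0..0: t=0:+1/120960 = 1/120960; ⇒ 3j(2 4 6; -2 3 -1)² = 1/1287, sgn -1
I_A²/I_B² = (12/715)/(1/1287) = 108/5

108/5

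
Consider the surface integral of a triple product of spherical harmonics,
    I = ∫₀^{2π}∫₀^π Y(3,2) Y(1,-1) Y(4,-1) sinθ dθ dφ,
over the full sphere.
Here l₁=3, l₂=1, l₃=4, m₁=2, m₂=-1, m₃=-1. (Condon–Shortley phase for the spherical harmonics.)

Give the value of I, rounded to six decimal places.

-0.106622

Rules hold: Σm=0, L=8 even, 2≤4≤4.
N = 7·3·9 = 189
Δ = 0!·6!·2!/9! = 1/252
Racah Σ t=0..0: t=0:+1/36 = 1/36
⇒ 3j(3 1 4; 0 0 0)² = 4/63, sgn +1
Racah Σ t=0..0: t=0:+1/240 = 1/240
⇒ 3j(3 1 4; 2 -1 -1)² = 1/84, sgn -1
4πI² = N·(3j₀)²·(3jₘ)² = 1/7
I = -1·√(0.142857/4π) = -0.10662181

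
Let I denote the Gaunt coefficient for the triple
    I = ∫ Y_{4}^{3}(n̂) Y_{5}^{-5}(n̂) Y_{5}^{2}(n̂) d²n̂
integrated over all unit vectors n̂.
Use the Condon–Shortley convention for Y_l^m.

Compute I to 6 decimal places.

m-sum 0 ✓  L=14 even ✓  1≤5≤9 ✓
Π(2lᵢ+1) = 9×11×11 = 1089
triangle coeff Δ(4,5,5) = 1/3153150
Σ_t [0,4]: t=0:+1/69120 t=1:−1/1728 t=2:+1/576 t=3:−1/1728 t=4:+1/69120 = 7/11520
(3j)²=2/143 [(4 5 5; 0 0 0)], sign=-1
Σ_t [0,0]: t=0:+1/103680 = 1/103680
(3j)²=7/429 [(4 5 5; 3 -5 2)], sign=-1
⇒ 4πI² = 42/169
I = (+1)√(42/169/(4π)) = 0.14062948

0.140629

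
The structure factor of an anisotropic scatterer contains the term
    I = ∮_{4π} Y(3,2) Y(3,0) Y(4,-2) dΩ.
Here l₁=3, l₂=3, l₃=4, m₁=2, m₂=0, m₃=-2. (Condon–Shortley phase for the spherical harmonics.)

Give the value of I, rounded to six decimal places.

Checks pass: Σm=0; 10 even; l₃=4∈[0,6].
(2·3+1)(2·3+1)(2·4+1) = 441
Δ: 2! 4! 4! / 11! → 1/34650
sum: t=0:+1/72 t=1:−1/16 t=2:+1/72 = -5/144
3j²(3 3 4; 0 0 0) = Δ·Π!·Σ² = 2/77  (sign -1)
sum: t=0:+1/72 t=1:−1/96 = 1/288
3j²(3 3 4; 2 0 -2) = Δ·Π!·Σ² = 1/462  (sign +1)
combine: 4πI² = 441·2/77·1/462 = 3/121
take √, sign -1: I = -0.04441841

-0.044418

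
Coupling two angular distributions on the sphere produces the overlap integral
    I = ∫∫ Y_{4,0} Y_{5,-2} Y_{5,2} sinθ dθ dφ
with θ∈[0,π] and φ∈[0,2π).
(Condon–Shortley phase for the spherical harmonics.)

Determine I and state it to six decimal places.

Rules hold: Σm=0, L=14 even, 1≤5≤9.
N = 9·11·11 = 1089
Δ = 4!·4!·6!/15! = 1/3153150
Racah Σ t=0..4: t=0:+1/69120 t=1:−1/1728 t=2:+1/576 t=3:−1/1728 t=4:+1/69120 = 7/11520
⇒ 3j(4 5 5; 0 0 0)² = 2/143, sgn -1
Racah Σ t=0..3: t=0:+1/20736 t=1:−1/1728 t=2:+1/1920 t=3:−1/25920 = -1/20736
⇒ 3j(4 5 5; 0 -2 2)² = 1/2574, sgn +1
4πI² = N·(3j₀)²·(3jₘ)² = 1/169
I = -1·√(0.00591716/4π) = -0.02169960

-0.021700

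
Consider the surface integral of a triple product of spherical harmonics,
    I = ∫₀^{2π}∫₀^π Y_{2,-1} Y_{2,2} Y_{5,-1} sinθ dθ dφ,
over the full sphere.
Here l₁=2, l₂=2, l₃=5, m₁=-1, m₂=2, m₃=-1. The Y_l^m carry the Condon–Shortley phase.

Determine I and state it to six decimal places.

|2−2|≤5≤2+2 violated ⇒ I = 0

0.000000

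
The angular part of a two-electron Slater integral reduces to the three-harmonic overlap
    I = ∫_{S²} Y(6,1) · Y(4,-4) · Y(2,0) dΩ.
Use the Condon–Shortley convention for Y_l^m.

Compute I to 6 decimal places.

0.000000

1 − 4 + 0 = -3 ≠ 0: azimuthal integral kills it; I = 0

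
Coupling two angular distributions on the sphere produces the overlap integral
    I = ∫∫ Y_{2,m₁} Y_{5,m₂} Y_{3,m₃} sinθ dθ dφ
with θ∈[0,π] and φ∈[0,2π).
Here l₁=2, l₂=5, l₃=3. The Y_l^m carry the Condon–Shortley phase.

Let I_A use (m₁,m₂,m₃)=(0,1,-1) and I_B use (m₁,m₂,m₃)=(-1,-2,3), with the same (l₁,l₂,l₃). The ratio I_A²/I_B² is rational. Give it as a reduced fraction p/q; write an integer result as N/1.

Shared (l₁,l₂,l₃)=(2,5,3): N and (l;000)² cancel in I_A²/I_B².
A: Δ = 4!·0!·6!/11! = 1/2310; Racah Σ t=2..2: t=2:+1/192 = 1/192; ⇒ 3j(2 5 3; 0 1 -1)² = 3/77, sgn +1
B: Δ = 4!·0!·6!/11! = 1/2310; Racah Σ t=3..3: t=3:−1/4320 = -1/4320; ⇒ 3j(2 5 3; -1 -2 3)² = 1/330, sgn -1
I_A²/I_B² = (3/77)/(1/330) = 90/7

90/7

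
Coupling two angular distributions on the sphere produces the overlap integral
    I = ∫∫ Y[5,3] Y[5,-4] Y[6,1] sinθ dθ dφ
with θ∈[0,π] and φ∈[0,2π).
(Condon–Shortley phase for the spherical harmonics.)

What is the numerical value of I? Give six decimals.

Rules hold: Σm=0, L=16 even, 0≤6≤10.
N = 11·11·13 = 1573
Δ = 4!·6!·6!/17! = 1/28588560
Racah Σ t=0..4: t=0:+1/345600 t=1:−1/13824 t=2:+1/5184 t=3:−1/13824 t=4:+1/345600 = 7/129600
⇒ 3j(5 5 6; 0 0 0)² = 80/7293, sgn +1
Racah Σ t=0..1: t=0:+1/138240 t=1:−1/518400 = 11/2073600
⇒ 3j(5 5 6; 3 -4 1)² = 77/4420, sgn -1
4πI² = N·(3j₀)²·(3jₘ)² = 3388/11271
I = -1·√(0.300594/4π) = -0.15466268

-0.154663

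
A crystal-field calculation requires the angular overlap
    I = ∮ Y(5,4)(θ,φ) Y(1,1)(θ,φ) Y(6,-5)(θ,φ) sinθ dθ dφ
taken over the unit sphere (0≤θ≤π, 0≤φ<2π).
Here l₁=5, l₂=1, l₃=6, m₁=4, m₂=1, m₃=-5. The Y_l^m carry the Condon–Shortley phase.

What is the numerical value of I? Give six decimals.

Checks pass: Σm=0; 12 even; l₃=6∈[4,6].
(2·5+1)(2·1+1)(2·6+1) = 429
Δ: 0! 10! 2! / 13! → 1/858
sum: t=0:+1/14400 = 1/14400
3j²(5 1 6; 0 0 0) = Δ·Π!·Σ² = 6/143  (sign +1)
sum: t=0:+1/725760 = 1/725760
3j²(5 1 6; 4 1 -5) = Δ·Π!·Σ² = 5/78  (sign -1)
combine: 4πI² = 429·6/143·5/78 = 15/13
take √, sign -1: I = -0.30301841

-0.303018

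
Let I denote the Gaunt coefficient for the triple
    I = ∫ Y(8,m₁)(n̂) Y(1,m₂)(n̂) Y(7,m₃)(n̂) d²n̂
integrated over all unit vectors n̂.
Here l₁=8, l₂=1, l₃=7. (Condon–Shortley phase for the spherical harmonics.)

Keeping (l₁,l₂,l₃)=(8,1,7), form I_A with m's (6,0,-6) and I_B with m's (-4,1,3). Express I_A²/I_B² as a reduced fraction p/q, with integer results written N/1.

Same 8,1,7: normalisation and zero-m 3j drop out of the ratio.
A: Δ: 2! 14! 0! / 17! → 1/2040; sum: t=1:−1/6227020800 = -1/6227020800; 3j²(8 1 7; 6 0 -6) = Δ·Π!·Σ² = 7/510  (sign +1)
B: Δ: 2! 14! 0! / 17! → 1/2040; sum: t=2:+1/174182400 = 1/174182400; 3j²(8 1 7; -4 1 3) = Δ·Π!·Σ² = 11/340  (sign +1)
I_A²/I_B² = (7/510)/(11/340) = 14/33

14/33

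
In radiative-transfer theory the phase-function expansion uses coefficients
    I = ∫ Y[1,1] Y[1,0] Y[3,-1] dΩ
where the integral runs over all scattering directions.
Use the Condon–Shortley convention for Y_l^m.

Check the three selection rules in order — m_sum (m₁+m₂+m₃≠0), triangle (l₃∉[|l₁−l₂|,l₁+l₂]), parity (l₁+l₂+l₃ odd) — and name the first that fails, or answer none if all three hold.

m₁+m₂+m₃ = 1 + 0 − 1 = 0  ✓
triangle: |1−1|=0 ≤ l₃=3 ≤ 1+1=2  ✗
parity: l₁+l₂+l₃ = 5 is odd

triangle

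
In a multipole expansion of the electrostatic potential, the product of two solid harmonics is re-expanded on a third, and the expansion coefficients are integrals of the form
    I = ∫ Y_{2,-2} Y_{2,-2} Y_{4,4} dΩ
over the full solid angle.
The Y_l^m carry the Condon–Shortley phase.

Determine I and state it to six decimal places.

0.337168

m-sum 0 ✓  L=8 even ✓  0≤4≤4 ✓
Π(2lᵢ+1) = 5×5×9 = 225
triangle coeff Δ(2,2,4) = 1/630
Σ_t [0,0]: t=0:+1/16 = 1/16
(3j)²=2/35 [(2 2 4; 0 0 0)], sign=+1
Σ_t [0,0]: t=0:+1/576 = 1/576
(3j)²=1/9 [(2 2 4; -2 -2 4)], sign=+1
⇒ 4πI² = 10/7
I = (+1)√(10/7/(4π)) = 0.33716777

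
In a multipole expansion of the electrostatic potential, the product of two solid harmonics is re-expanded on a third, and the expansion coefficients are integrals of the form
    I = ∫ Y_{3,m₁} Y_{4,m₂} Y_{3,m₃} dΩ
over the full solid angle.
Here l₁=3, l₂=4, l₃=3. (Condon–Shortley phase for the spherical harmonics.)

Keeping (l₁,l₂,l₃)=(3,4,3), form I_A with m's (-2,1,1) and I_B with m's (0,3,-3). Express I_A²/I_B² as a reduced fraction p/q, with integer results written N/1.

32/63

Shared (l₁,l₂,l₃)=(3,4,3): N and (l;000)² cancel in I_A²/I_B².
A: Δ = 4!·2!·4!/11! = 1/34650; Racah Σ t=3..4: t=3:−1/48 t=4:+1/144 = -1/72; ⇒ 3j(3 4 3; -2 1 1)² = 16/693, sgn -1
B: Δ = 4!·2!·4!/11! = 1/34650; Racah Σ t=3..3: t=3:−1/288 = -1/288; ⇒ 3j(3 4 3; 0 3 -3)² = 1/22, sgn -1
I_A²/I_B² = (16/693)/(1/22) = 32/63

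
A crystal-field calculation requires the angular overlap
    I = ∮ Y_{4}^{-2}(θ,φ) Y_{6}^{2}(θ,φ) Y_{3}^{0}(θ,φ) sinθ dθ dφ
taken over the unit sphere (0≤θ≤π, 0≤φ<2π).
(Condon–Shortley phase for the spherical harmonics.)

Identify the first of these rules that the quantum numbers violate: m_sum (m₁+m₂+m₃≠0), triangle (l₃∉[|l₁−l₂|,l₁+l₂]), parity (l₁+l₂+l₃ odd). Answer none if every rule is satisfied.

azimuthal sum: -2 + 2 + 0 = 0  ✓
2 ≤ 3 ≤ 10 (triangle on l)  ✓
L = 4 + 6 + 3 = 13 (odd)  ✗

parity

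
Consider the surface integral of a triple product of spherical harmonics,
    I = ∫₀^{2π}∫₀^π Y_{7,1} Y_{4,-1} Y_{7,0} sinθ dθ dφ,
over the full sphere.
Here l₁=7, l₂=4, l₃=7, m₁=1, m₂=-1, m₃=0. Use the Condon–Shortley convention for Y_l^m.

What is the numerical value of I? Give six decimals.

-0.037251

Rules hold: Σm=0, L=18 even, 3≤7≤11.
N = 15·9·15 = 2025
Δ = 4!·10!·4!/19! = 1/58198140
Racah Σ t=0..4: t=0:+1/17418240 t=1:−1/622080 t=2:+1/230400 t=3:−1/622080 t=4:+1/17418240 = 1/806400
⇒ 3j(7 4 7; 0 0 0)² = 2268/230945, sgn -1
Racah Σ t=0..3: t=0:+1/2488320 t=1:−1/345600 t=2:+1/414720 t=3:−1/4354560 = -1/3225600
⇒ 3j(7 4 7; 1 -1 0)² = 81/92378, sgn +1
4πI² = N·(3j₀)²·(3jₘ)² = 37200870/2133423721
I = -1·√(0.0174372/4π) = -0.03725058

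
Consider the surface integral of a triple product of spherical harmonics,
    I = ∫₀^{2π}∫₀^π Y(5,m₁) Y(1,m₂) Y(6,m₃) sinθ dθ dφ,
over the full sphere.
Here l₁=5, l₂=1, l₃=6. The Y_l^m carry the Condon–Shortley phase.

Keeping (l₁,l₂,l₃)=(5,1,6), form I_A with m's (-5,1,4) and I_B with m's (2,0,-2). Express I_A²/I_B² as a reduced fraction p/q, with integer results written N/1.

Same 5,1,6: normalisation and zero-m 3j drop out of the ratio.
A: Δ: 0! 10! 2! / 13! → 1/858; sum: t=0:+1/7257600 = 1/7257600; 3j²(5 1 6; -5 1 4) = Δ·Π!·Σ² = 1/858  (sign +1)
B: Δ: 0! 10! 2! / 13! → 1/858; sum: t=0:+1/30240 = 1/30240; 3j²(5 1 6; 2 0 -2) = Δ·Π!·Σ² = 16/429  (sign +1)
I_A²/I_B² = (1/858)/(16/429) = 1/32

1/32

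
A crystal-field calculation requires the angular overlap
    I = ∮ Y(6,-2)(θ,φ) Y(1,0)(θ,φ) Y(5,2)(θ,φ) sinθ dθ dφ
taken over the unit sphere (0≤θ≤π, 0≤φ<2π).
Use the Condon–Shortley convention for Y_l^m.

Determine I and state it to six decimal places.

0.231133

m-sum 0 ✓  L=12 even ✓  5≤5≤7 ✓
Π(2lᵢ+1) = 13×3×11 = 429
triangle coeff Δ(6,1,5) = 1/858
Σ_t [1,1]: t=1:−1/14400 = -1/14400
(3j)²=6/143 [(6 1 5; 0 0 0)], sign=+1
Σ_t [1,1]: t=1:−1/30240 = -1/30240
(3j)²=16/429 [(6 1 5; -2 0 2)], sign=+1
⇒ 4πI² = 96/143
I = (+1)√(96/143/(4π)) = 0.23113338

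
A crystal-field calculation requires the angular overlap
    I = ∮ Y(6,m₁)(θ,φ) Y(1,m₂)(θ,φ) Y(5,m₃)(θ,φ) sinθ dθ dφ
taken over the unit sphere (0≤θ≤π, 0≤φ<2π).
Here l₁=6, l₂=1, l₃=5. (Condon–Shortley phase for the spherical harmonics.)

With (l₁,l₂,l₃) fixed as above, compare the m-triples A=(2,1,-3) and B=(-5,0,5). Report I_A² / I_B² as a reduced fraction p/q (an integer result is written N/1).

l's match ⇒ only the (l;m) 3-j factors differ between A and B.
A: triangle coeff Δ(6,1,5) = 1/858; Σ_t [2,2]: t=2:+1/161280 = 1/161280; (3j)²=1/143 [(6 1 5; 2 1 -3)], sign=+1
B: triangle coeff Δ(6,1,5) = 1/858; Σ_t [1,1]: t=1:−1/3628800 = -1/3628800; (3j)²=1/78 [(6 1 5; -5 0 5)], sign=-1
I_A²/I_B² = (1/143)/(1/78) = 6/11

6/11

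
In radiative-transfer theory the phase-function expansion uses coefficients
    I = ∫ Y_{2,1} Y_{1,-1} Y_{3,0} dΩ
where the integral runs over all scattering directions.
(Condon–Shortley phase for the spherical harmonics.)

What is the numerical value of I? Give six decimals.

Rules hold: Σm=0, L=6 even, 1≤3≤3.
N = 5·3·7 = 105
Δ = 0!·4!·2!/7! = 1/105
Racah Σ t=0..0: t=0:+1/4 = 1/4
⇒ 3j(2 1 3; 0 0 0)² = 3/35, sgn -1
Racah Σ t=0..0: t=0:+1/12 = 1/12
⇒ 3j(2 1 3; 1 -1 0)² = 1/35, sgn -1
4πI² = N·(3j₀)²·(3jₘ)² = 9/35
I = +1·√(0.257143/4π) = 0.14304817

0.143048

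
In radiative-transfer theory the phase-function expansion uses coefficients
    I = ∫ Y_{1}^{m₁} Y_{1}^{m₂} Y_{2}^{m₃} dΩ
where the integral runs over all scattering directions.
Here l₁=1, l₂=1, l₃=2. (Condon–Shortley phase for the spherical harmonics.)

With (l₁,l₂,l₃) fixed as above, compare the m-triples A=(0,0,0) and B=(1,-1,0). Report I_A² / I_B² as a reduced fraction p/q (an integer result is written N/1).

Same 1,1,2: normalisation and zero-m 3j drop out of the ratio.
A: Δ: 0! 2! 2! / 5! → 1/30; sum: t=0:+1/1 = 1/1; 3j²(1 1 2; 0 0 0) = Δ·Π!·Σ² = 2/15  (sign +1)
B: Δ: 0! 2! 2! / 5! → 1/30; sum: t=0:+1/4 = 1/4; 3j²(1 1 2; 1 -1 0) = Δ·Π!·Σ² = 1/30  (sign +1)
I_A²/I_B² = (2/15)/(1/30) = 4/1

4/1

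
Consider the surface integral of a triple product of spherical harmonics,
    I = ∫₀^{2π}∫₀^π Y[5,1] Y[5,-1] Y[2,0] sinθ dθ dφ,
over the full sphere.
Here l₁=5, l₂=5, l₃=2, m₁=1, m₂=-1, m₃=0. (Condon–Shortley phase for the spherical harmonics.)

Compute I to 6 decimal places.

m-sum 0 ✓  L=12 even ✓  0≤2≤10 ✓
Π(2lᵢ+1) = 11×11×5 = 605
triangle coeff Δ(5,5,2) = 1/38610
Σ_t [3,5]: t=3:−1/2880 t=4:+1/576 t=5:−1/2880 = 1/960
(3j)²=10/429 [(5 5 2; 0 0 0)], sign=+1
Σ_t [2,4]: t=2:+1/5760 t=3:−1/720 t=4:+1/2304 = -1/1280
(3j)²=27/1430 [(5 5 2; 1 -1 0)], sign=-1
⇒ 4πI² = 45/169
I = (-1)√(45/169/(4π)) = -0.14556534

-0.145565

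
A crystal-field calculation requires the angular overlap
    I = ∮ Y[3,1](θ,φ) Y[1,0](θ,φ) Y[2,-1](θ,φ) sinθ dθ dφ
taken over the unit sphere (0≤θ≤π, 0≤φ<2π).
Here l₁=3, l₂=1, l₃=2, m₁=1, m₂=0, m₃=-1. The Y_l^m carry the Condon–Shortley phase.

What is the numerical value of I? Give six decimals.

Rules hold: Σm=0, L=6 even, 2≤2≤4.
N = 7·3·5 = 105
Δ = 2!·4!·0!/7! = 1/105
Racah Σ t=1..1: t=1:−1/4 = -1/4
⇒ 3j(3 1 2; 0 0 0)² = 3/35, sgn -1
Racah Σ t=1..1: t=1:−1/6 = -1/6
⇒ 3j(3 1 2; 1 0 -1)² = 8/105, sgn +1
4πI² = N·(3j₀)²·(3jₘ)² = 24/35
I = -1·√(0.685714/4π) = -0.23359668

-0.233597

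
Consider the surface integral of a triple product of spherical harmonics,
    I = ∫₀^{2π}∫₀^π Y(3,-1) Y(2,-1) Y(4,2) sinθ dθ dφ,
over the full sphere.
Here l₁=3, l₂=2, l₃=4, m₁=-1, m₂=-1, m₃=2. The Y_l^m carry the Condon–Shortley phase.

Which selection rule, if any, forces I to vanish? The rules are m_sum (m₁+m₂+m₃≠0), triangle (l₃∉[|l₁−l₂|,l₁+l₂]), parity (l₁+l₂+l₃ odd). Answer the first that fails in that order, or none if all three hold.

m₁+m₂+m₃ = -1 − 1 + 2 = 0  ✓
triangle: |3−2|=1 ≤ l₃=4 ≤ 3+2=5  ✓
parity: l₁+l₂+l₃ = 9 is odd  ✗

parity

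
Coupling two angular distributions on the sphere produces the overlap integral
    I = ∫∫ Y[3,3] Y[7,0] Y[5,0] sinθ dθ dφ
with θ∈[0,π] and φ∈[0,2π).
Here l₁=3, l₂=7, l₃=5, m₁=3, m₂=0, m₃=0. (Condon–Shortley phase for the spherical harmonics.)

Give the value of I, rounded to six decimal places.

0.000000

m-sum = 3 + 0 + 0 = 3 ≠ 0 ⇒ I = 0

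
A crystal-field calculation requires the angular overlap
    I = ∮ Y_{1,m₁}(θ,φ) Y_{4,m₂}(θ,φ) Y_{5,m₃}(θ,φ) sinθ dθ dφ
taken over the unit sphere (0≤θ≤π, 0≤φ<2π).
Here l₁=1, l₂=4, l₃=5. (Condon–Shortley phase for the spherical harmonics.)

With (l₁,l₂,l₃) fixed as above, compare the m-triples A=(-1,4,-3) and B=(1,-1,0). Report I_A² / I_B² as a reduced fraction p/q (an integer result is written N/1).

1/10

l's match ⇒ only the (l;m) 3-j factors differ between A and B.
A: triangle coeff Δ(1,4,5) = 1/495; Σ_t [0,0]: t=0:+1/80640 = 1/80640; (3j)²=1/495 [(1 4 5; -1 4 -3)], sign=+1
B: triangle coeff Δ(1,4,5) = 1/495; Σ_t [0,0]: t=0:+1/1440 = 1/1440; (3j)²=2/99 [(1 4 5; 1 -1 0)], sign=-1
I_A²/I_B² = (1/495)/(2/99) = 1/10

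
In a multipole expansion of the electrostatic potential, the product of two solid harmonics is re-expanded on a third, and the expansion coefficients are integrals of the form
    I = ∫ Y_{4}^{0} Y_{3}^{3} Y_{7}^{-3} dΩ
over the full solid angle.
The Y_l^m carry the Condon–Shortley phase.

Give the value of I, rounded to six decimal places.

m-sum 0 ✓  L=14 even ✓  1≤7≤7 ✓
Π(2lᵢ+1) = 9×7×15 = 945
triangle coeff Δ(4,3,7) = 1/45045
Σ_t [0,0]: t=0:+1/20736 = 1/20736
(3j)²=35/1287 [(4 3 7; 0 0 0)], sign=-1
Σ_t [0,0]: t=0:+1/414720 = 1/414720
(3j)²=2/429 [(4 3 7; 0 3 -3)], sign=+1
⇒ 4πI² = 2450/20449
I = (-1)√(2450/20449/(4π)) = -0.09764322

-0.097643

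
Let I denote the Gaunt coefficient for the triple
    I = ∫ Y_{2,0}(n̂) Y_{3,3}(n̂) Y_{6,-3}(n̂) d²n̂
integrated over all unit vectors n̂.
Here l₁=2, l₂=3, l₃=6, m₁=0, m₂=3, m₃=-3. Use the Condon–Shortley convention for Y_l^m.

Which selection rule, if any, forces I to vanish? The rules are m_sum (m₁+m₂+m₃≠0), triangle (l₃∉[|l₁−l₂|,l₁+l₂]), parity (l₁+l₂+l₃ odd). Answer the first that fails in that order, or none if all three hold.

triangle

m₁+m₂+m₃ = 0 + 3 − 3 = 0  ✓
triangle: |2−3|=1 ≤ l₃=6 ≤ 2+3=5  ✗
parity: l₁+l₂+l₃ = 11 is odd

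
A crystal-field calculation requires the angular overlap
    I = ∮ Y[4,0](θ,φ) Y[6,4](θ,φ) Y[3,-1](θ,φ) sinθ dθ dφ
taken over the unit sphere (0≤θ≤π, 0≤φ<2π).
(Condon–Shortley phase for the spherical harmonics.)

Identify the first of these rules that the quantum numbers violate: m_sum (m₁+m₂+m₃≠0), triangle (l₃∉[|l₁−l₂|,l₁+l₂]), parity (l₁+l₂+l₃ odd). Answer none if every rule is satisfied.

Σmᵢ = 3  ✗
l₃∈[|l₁−l₂|,l₁+l₂]=[2,10], have l₃=3
Σlᵢ = 13 ⇒ odd

m_sum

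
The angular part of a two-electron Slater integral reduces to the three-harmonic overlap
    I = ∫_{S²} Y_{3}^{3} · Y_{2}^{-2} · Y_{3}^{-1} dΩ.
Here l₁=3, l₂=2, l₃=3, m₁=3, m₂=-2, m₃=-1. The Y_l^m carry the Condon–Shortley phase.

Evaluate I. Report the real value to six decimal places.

0.132981

Rules hold: Σm=0, L=8 even, 1≤3≤5.
N = 7·5·7 = 245
Δ = 2!·4!·2!/9! = 1/3780
Racah Σ t=0..2: t=0:+1/24 t=1:−1/4 t=2:+1/24 = -1/6
⇒ 3j(3 2 3; 0 0 0)² = 4/105, sgn +1
Racah Σ t=0..0: t=0:+1/96 = 1/96
⇒ 3j(3 2 3; 3 -2 -1)² = 1/42, sgn +1
4πI² = N·(3j₀)²·(3jₘ)² = 2/9
I = +1·√(0.222222/4π) = 0.13298076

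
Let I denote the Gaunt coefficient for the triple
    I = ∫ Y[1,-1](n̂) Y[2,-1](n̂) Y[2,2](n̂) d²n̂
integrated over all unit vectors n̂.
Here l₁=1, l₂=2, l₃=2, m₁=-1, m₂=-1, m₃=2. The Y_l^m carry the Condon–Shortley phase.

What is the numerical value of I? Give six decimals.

0.000000

Σlᵢ=5 odd — θ-integrand is odd under cosθ→−cosθ; I=0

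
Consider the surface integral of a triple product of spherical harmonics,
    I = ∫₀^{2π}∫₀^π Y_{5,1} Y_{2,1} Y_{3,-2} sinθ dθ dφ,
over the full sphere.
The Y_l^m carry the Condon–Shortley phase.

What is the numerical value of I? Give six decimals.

-0.117387

Checks pass: Σm=0; 10 even; l₃=3∈[3,7].
(2·5+1)(2·2+1)(2·3+1) = 385
Δ: 4! 6! 0! / 11! → 1/2310
sum: t=2:+1/144 = 1/144
3j²(5 2 3; 0 0 0) = Δ·Π!·Σ² = 10/231  (sign -1)
sum: t=3:−1/720 = -1/720
3j²(5 2 3; 1 1 -2) = Δ·Π!·Σ² = 4/385  (sign +1)
combine: 4πI² = 385·10/231·4/385 = 40/231
take √, sign -1: I = -0.11738675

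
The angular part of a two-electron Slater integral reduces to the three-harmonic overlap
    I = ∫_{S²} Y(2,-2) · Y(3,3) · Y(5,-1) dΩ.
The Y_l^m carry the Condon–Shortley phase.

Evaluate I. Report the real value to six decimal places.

-0.023961

Checks pass: Σm=0; 10 even; l₃=5∈[1,5].
(2·2+1)(2·3+1)(2·5+1) = 385
Δ: 0! 4! 6! / 11! → 1/2310
sum: t=0:+1/144 = 1/144
3j²(2 3 5; 0 0 0) = Δ·Π!·Σ² = 10/231  (sign -1)
sum: t=0:+1/17280 = 1/17280
3j²(2 3 5; -2 3 -1) = Δ·Π!·Σ² = 1/2310  (sign +1)
combine: 4πI² = 385·10/231·1/2310 = 5/693
take √, sign -1: I = -0.02396147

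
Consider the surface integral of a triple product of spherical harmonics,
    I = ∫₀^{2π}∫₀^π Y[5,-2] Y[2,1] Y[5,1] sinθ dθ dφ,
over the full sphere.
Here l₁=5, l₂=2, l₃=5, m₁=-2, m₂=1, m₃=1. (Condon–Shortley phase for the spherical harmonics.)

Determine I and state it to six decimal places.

Rules hold: Σm=0, L=12 even, 3≤5≤7.
N = 11·5·11 = 605
Δ = 2!·8!·2!/13! = 1/38610
Racah Σ t=0..2: t=0:+1/2880 t=1:−1/576 t=2:+1/2880 = -1/960
⇒ 3j(5 2 5; 0 0 0)² = 10/429, sgn +1
Racah Σ t=1..2: t=1:−1/2880 t=2:+1/1440 = 1/2880
⇒ 3j(5 2 5; -2 1 1)² = 7/715, sgn +1
4πI² = N·(3j₀)²·(3jₘ)² = 70/507
I = +1·√(0.138067/4π) = 0.10481902

0.104819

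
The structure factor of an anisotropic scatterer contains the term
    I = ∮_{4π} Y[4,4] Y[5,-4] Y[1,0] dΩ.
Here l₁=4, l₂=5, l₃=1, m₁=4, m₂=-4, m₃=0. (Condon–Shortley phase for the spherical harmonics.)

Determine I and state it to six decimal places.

m-sum 0 ✓  L=10 even ✓  1≤1≤9 ✓
Π(2lᵢ+1) = 9×11×3 = 297
triangle coeff Δ(4,5,1) = 1/495
Σ_t [4,4]: t=4:+1/576 = 1/576
(3j)²=5/99 [(4 5 1; 0 0 0)], sign=-1
Σ_t [0,0]: t=0:+1/40320 = 1/40320
(3j)²=1/55 [(4 5 1; 4 -4 0)], sign=-1
⇒ 4πI² = 3/11
I = (+1)√(3/11/(4π)) = 0.14731920

0.147319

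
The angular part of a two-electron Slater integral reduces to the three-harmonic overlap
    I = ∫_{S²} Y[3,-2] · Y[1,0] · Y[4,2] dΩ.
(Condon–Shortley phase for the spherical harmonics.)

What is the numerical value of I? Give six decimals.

Checks pass: Σm=0; 8 even; l₃=4∈[2,4].
(2·3+1)(2·1+1)(2·4+1) = 189
Δ: 0! 6! 2! / 9! → 1/252
sum: t=0:+1/36 = 1/36
3j²(3 1 4; 0 0 0) = Δ·Π!·Σ² = 4/63  (sign +1)
sum: t=0:+1/120 = 1/120
3j²(3 1 4; -2 0 2) = Δ·Π!·Σ² = 1/21  (sign +1)
combine: 4πI² = 189·4/63·1/21 = 4/7
take √, sign +1: I = 0.21324362

0.213244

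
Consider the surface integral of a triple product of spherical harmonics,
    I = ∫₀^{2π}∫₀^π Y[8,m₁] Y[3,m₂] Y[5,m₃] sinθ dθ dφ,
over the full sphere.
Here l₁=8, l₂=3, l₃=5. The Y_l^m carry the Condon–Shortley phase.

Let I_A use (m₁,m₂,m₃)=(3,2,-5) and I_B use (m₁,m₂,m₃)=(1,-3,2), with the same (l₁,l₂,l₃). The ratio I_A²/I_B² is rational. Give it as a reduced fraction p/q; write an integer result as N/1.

11/84

Same 8,3,5: normalisation and zero-m 3j drop out of the ratio.
A: Δ: 6! 10! 0! / 17! → 1/136136; sum: t=5:−1/435456000 = -1/435456000; 3j²(8 3 5; 3 2 -5) = Δ·Π!·Σ² = 1/12376  (sign -1)
B: Δ: 6! 10! 0! / 17! → 1/136136; sum: t=0:+1/21772800 = 1/21772800; 3j²(8 3 5; 1 -3 2) = Δ·Π!·Σ² = 3/4862  (sign -1)
I_A²/I_B² = (1/12376)/(3/4862) = 11/84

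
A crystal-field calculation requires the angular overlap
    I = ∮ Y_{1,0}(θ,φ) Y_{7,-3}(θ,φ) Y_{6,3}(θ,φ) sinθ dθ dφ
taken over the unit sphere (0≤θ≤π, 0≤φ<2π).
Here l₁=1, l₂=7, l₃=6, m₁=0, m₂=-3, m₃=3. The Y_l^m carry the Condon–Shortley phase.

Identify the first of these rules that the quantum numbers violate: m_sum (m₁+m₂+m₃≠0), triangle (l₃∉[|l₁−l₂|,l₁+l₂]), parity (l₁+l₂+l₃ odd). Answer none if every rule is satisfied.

none

m₁+m₂+m₃ = 0 − 3 + 3 = 0  ✓
triangle: |1−7|=6 ≤ l₃=6 ≤ 1+7=8  ✓
parity: l₁+l₂+l₃ = 14 is even  ✓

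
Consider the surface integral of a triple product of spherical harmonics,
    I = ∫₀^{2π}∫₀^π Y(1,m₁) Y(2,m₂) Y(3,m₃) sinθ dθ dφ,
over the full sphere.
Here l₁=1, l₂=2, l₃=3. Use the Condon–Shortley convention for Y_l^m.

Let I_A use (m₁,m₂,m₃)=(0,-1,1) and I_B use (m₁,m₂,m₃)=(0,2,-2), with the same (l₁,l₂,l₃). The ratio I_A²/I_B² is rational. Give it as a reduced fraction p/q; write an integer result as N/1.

l's match ⇒ only the (l;m) 3-j factors differ between A and B.
A: triangle coeff Δ(1,2,3) = 1/105; Σ_t [0,0]: t=0:+1/6 = 1/6; (3j)²=8/105 [(1 2 3; 0 -1 1)], sign=+1
B: triangle coeff Δ(1,2,3) = 1/105; Σ_t [0,0]: t=0:+1/24 = 1/24; (3j)²=1/21 [(1 2 3; 0 2 -2)], sign=-1
I_A²/I_B² = (8/105)/(1/21) = 8/5

8/5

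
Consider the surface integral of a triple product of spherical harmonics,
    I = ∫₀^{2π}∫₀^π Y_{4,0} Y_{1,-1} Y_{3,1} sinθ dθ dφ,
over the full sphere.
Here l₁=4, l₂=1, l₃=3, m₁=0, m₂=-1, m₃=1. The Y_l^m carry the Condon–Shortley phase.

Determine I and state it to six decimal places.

m-sum 0 ✓  L=8 even ✓  3≤3≤5 ✓
Π(2lᵢ+1) = 9×3×7 = 189
triangle coeff Δ(4,1,3) = 1/252
Σ_t [1,1]: t=1:−1/36 = -1/36
(3j)²=4/63 [(4 1 3; 0 0 0)], sign=+1
Σ_t [0,0]: t=0:+1/96 = 1/96
(3j)²=1/42 [(4 1 3; 0 -1 1)], sign=+1
⇒ 4πI² = 2/7
I = (+1)√(2/7/(4π)) = 0.15078601

0.150786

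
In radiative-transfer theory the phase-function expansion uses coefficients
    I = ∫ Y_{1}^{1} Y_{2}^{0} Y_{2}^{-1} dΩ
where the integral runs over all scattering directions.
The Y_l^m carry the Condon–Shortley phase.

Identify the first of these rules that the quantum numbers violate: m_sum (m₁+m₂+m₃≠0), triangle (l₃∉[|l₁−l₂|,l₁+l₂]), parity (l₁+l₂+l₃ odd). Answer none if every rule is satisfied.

parity

azimuthal sum: 1 + 0 − 1 = 0  ✓
1 ≤ 2 ≤ 3 (triangle on l)  ✓
L = 1 + 2 + 2 = 5 (odd)  ✗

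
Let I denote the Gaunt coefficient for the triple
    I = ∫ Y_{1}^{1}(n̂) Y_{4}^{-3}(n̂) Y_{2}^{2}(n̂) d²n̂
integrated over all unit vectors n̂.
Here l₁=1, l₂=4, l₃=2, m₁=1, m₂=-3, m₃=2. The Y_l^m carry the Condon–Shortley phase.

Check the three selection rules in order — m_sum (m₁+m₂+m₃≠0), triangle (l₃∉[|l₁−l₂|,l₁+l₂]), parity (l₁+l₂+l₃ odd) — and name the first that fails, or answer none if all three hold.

azimuthal sum: 1 − 3 + 2 = 0  ✓
3 ≤ 2 ≤ 5 (triangle on l)  ✗
L = 1 + 4 + 2 = 7 (odd)

triangle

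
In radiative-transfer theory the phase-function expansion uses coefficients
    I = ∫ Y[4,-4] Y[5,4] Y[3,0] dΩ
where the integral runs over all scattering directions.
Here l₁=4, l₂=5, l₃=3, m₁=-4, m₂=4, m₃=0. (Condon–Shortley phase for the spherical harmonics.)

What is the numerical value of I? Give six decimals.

-0.207724

Checks pass: Σm=0; 12 even; l₃=3∈[1,9].
(2·4+1)(2·5+1)(2·3+1) = 693
Δ: 6! 2! 4! / 13! → 1/180180
sum: t=2:+1/576 t=3:−1/144 t=4:+1/576 = -1/288
3j²(4 5 3; 0 0 0) = Δ·Π!·Σ² = 20/1001  (sign +1)
sum: t=6:+1/8640 = 1/8640
3j²(4 5 3; -4 4 0) = Δ·Π!·Σ² = 28/715  (sign -1)
combine: 4πI² = 693·20/1001·28/715 = 1008/1859
take √, sign -1: I = -0.20772350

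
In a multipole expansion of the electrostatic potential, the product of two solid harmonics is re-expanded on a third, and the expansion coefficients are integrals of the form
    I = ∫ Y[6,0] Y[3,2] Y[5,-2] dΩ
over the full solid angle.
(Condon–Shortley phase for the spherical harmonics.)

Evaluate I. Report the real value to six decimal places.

m-sum 0 ✓  L=14 even ✓  3≤5≤9 ✓
Π(2lᵢ+1) = 13×7×11 = 1001
triangle coeff Δ(6,3,5) = 1/675675
Σ_t [1,3]: t=1:−1/8640 t=2:+1/2304 t=3:−1/8640 = 7/34560
(3j)²=7/429 [(6 3 5; 0 0 0)], sign=-1
Σ_t [3,4]: t=3:−1/8640 t=4:+1/34560 = -1/11520
(3j)²=3/143 [(6 3 5; 0 2 -2)], sign=+1
⇒ 4πI² = 49/143
I = (-1)√(49/143/(4π)) = -0.16512966

-0.165130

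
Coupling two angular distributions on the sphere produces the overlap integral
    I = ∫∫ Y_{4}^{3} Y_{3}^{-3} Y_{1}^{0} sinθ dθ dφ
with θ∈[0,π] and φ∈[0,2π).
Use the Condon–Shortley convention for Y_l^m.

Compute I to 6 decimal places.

-0.162868

Checks pass: Σm=0; 8 even; l₃=1∈[1,7].
(2·4+1)(2·3+1)(2·1+1) = 189
Δ: 6! 2! 0! / 9! → 1/252
sum: t=3:−1/36 = -1/36
3j²(4 3 1; 0 0 0) = Δ·Π!·Σ² = 4/63  (sign +1)
sum: t=0:+1/720 = 1/720
3j²(4 3 1; 3 -3 0) = Δ·Π!·Σ² = 1/36  (sign -1)
combine: 4πI² = 189·4/63·1/36 = 1/3
take √, sign -1: I = -0.16286750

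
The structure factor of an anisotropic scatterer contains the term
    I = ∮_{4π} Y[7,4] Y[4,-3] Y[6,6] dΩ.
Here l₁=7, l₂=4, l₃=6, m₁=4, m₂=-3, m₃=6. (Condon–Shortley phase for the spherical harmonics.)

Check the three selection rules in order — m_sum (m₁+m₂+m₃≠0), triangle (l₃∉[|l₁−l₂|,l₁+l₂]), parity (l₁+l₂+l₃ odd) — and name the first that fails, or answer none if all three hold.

m_sum

m₁+m₂+m₃ = 4 − 3 + 6 = 7  ✗
triangle: |7−4|=3 ≤ l₃=6 ≤ 7+4=11
parity: l₁+l₂+l₃ = 17 is odd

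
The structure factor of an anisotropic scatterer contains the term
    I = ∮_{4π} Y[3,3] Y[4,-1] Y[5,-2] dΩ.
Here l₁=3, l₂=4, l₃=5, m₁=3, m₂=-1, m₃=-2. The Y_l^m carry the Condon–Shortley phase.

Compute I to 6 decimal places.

Rules hold: Σm=0, L=12 even, 1≤5≤7.
N = 7·9·11 = 693
Δ = 2!·4!·6!/13! = 1/180180
Racah Σ t=0..2: t=0:+1/576 t=1:−1/144 t=2:+1/576 = -1/288
⇒ 3j(3 4 5; 0 0 0)² = 20/1001, sgn +1
Racah Σ t=0..0: t=0:+1/1728 = 1/1728
⇒ 3j(3 4 5; 3 -1 -2)² = 25/858, sgn -1
4πI² = N·(3j₀)²·(3jₘ)² = 750/1859
I = -1·√(0.403443/4π) = -0.17917854

-0.179179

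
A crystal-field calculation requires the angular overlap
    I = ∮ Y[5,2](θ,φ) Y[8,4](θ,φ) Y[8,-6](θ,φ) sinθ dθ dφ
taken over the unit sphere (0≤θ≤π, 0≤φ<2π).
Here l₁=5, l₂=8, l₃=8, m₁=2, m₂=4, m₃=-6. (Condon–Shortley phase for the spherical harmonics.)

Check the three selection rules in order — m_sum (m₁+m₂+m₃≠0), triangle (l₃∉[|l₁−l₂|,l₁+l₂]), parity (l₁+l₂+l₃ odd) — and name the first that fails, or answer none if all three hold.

azimuthal sum: 2 + 4 − 6 = 0  ✓
3 ≤ 8 ≤ 13 (triangle on l)  ✓
L = 5 + 8 + 8 = 21 (odd)  ✗

parity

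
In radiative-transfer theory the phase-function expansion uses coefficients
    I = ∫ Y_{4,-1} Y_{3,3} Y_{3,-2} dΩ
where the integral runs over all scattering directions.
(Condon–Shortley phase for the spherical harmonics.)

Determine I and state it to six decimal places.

0.140463

m-sum 0 ✓  L=10 even ✓  1≤3≤7 ✓
Π(2lᵢ+1) = 9×7×7 = 441
triangle coeff Δ(4,3,3) = 1/34650
Σ_t [1,3]: t=1:−1/72 t=2:+1/16 t=3:−1/72 = 5/144
(3j)²=2/77 [(4 3 3; 0 0 0)], sign=-1
Σ_t [4,4]: t=4:+1/288 = 1/288
(3j)²=5/231 [(4 3 3; -1 3 -2)], sign=-1
⇒ 4πI² = 30/121
I = (+1)√(30/121/(4π)) = 0.14046335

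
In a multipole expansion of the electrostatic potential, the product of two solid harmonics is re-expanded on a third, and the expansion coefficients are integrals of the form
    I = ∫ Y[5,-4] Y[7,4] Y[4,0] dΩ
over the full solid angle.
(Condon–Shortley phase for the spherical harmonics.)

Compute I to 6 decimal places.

Checks pass: Σm=0; 16 even; l₃=4∈[2,12].
(2·5+1)(2·7+1)(2·4+1) = 1485
Δ: 8! 2! 6! / 17! → 1/6126120
sum: t=3:−1/69120 t=4:+1/20736 t=5:−1/69120 = 1/51840
3j²(5 7 4; 0 0 0) = Δ·Π!·Σ² = 280/21879  (sign +1)
sum: t=7:−1/483840 t=8:+1/1451520 = -1/725760
3j²(5 7 4; -4 4 0) = Δ·Π!·Σ² = 24/1547  (sign -1)
combine: 4πI² = 1485·280/21879·24/1547 = 14400/48841
take √, sign -1: I = -0.15317364

-0.153174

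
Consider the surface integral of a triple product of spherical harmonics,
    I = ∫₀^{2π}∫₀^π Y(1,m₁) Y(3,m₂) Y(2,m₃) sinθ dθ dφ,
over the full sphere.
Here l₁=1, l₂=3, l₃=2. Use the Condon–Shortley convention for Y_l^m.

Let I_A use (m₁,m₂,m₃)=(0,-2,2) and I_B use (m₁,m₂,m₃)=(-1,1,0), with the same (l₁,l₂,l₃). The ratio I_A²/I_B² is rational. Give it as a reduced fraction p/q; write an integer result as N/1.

l's match ⇒ only the (l;m) 3-j factors differ between A and B.
A: triangle coeff Δ(1,3,2) = 1/105; Σ_t [1,1]: t=1:−1/24 = -1/24; (3j)²=1/21 [(1 3 2; 0 -2 2)], sign=-1
B: triangle coeff Δ(1,3,2) = 1/105; Σ_t [2,2]: t=2:+1/8 = 1/8; (3j)²=2/35 [(1 3 2; -1 1 0)], sign=+1
I_A²/I_B² = (1/21)/(2/35) = 5/6

5/6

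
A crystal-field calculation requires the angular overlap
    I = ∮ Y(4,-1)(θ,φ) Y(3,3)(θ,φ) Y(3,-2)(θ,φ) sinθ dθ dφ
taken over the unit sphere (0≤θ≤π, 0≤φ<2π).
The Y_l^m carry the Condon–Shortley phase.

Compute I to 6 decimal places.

0.140463

Checks pass: Σm=0; 10 even; l₃=3∈[1,7].
(2·4+1)(2·3+1)(2·3+1) = 441
Δ: 4! 4! 2! / 11! → 1/34650
sum: t=1:−1/72 t=2:+1/16 t=3:−1/72 = 5/144
3j²(4 3 3; 0 0 0) = Δ·Π!·Σ² = 2/77  (sign -1)
sum: t=4:+1/288 = 1/288
3j²(4 3 3; -1 3 -2) = Δ·Π!·Σ² = 5/231  (sign -1)
combine: 4πI² = 441·2/77·5/231 = 30/121
take √, sign +1: I = 0.14046335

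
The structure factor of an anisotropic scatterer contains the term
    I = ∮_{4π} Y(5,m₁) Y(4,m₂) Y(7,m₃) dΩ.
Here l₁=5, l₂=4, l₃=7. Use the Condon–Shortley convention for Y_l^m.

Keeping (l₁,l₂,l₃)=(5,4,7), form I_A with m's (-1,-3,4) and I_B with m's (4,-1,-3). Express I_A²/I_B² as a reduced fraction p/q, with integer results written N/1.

Same 5,4,7: normalisation and zero-m 3j drop out of the ratio.
A: Δ: 2! 8! 6! / 17! → 1/6126120; sum: t=0:+1/345600 t=1:−1/518400 = 1/1036800; 3j²(5 4 7; -1 -3 4) = Δ·Π!·Σ² = 7/2210  (sign -1)
B: Δ: 2! 8! 6! / 17! → 1/6126120; sum: t=0:+1/362880 t=1:−1/1935360 = 13/5806080; 3j²(5 4 7; 4 -1 -3) = Δ·Π!·Σ² = 195/10472  (sign +1)
I_A²/I_B² = (7/2210)/(195/10472) = 2156/12675

2156/12675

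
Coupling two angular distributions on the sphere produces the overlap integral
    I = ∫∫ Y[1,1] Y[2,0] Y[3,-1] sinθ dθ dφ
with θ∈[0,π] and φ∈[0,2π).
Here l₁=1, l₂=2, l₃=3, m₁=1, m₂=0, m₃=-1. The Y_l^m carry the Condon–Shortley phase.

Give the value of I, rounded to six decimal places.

-0.202301

m-sum 0 ✓  L=6 even ✓  1≤3≤3 ✓
Π(2lᵢ+1) = 3×5×7 = 105
triangle coeff Δ(1,2,3) = 1/105
Σ_t [0,0]: t=0:+1/4 = 1/4
(3j)²=3/35 [(1 2 3; 0 0 0)], sign=-1
Σ_t [0,0]: t=0:+1/8 = 1/8
(3j)²=2/35 [(1 2 3; 1 0 -1)], sign=+1
⇒ 4πI² = 18/35
I = (-1)√(18/35/(4π)) = -0.20230066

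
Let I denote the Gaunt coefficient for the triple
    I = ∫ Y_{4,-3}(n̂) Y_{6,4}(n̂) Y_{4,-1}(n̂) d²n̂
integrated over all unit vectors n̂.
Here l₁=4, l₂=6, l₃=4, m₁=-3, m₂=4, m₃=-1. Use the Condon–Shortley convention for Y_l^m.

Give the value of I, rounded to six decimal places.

Checks pass: Σm=0; 14 even; l₃=4∈[2,10].
(2·4+1)(2·6+1)(2·4+1) = 1053
Δ: 6! 2! 6! / 15! → 1/1261260
sum: t=2:+1/4608 t=3:−1/1296 t=4:+1/4608 = -7/20736
3j²(4 6 4; 0 0 0) = Δ·Π!·Σ² = 20/1287  (sign -1)
sum: t=5:−1/28800 t=6:+1/34560 = -1/172800
3j²(4 6 4; -3 4 -1) = Δ·Π!·Σ² = 1/1430  (sign +1)
combine: 4πI² = 1053·20/1287·1/1430 = 18/1573
take √, sign -1: I = -0.03017637

-0.030176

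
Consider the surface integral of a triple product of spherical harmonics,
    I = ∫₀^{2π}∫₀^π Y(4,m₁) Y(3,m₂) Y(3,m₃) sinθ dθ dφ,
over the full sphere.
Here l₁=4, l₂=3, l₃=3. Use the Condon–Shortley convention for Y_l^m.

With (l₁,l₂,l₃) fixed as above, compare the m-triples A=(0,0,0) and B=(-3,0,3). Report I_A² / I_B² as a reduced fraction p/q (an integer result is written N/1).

l's match ⇒ only the (l;m) 3-j factors differ between A and B.
A: triangle coeff Δ(4,3,3) = 1/34650; Σ_t [1,3]: t=1:−1/72 t=2:+1/16 t=3:−1/72 = 5/144; (3j)²=2/77 [(4 3 3; 0 0 0)], sign=-1
B: triangle coeff Δ(4,3,3) = 1/34650; Σ_t [3,3]: t=3:−1/288 = -1/288; (3j)²=1/22 [(4 3 3; -3 0 3)], sign=-1
I_A²/I_B² = (2/77)/(1/22) = 4/7

4/7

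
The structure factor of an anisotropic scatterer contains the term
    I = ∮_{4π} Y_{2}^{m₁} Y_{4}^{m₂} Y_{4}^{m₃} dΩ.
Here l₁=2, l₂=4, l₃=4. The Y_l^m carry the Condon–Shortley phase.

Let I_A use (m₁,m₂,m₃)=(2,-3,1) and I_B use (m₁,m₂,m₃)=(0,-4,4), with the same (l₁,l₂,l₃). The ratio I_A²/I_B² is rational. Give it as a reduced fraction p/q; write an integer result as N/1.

Same 2,4,4: normalisation and zero-m 3j drop out of the ratio.
A: Δ: 2! 2! 6! / 11! → 1/13860; sum: t=0:+1/480 = 1/480; 3j²(2 4 4; 2 -3 1) = Δ·Π!·Σ² = 3/110  (sign -1)
B: Δ: 2! 2! 6! / 11! → 1/13860; sum: t=0:+1/2880 = 1/2880; 3j²(2 4 4; 0 -4 4) = Δ·Π!·Σ² = 28/495  (sign +1)
I_A²/I_B² = (3/110)/(28/495) = 27/56

27/56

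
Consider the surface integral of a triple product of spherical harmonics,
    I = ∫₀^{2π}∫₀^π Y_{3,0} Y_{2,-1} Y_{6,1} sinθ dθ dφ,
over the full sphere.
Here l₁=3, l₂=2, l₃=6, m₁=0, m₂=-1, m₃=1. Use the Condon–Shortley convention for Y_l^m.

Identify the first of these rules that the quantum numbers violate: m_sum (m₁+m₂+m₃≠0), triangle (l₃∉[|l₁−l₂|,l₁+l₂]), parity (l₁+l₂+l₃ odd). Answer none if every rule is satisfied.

triangle

azimuthal sum: 0 − 1 + 1 = 0  ✓
1 ≤ 6 ≤ 5 (triangle on l)  ✗
L = 3 + 2 + 6 = 11 (odd)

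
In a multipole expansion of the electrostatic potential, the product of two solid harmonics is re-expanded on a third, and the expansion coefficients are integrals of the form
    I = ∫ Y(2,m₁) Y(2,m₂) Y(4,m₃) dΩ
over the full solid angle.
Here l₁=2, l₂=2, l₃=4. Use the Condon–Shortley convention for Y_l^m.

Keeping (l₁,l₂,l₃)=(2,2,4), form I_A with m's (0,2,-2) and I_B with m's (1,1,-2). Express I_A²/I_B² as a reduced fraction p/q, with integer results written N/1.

Same 2,2,4: normalisation and zero-m 3j drop out of the ratio.
A: Δ: 0! 4! 4! / 9! → 1/630; sum: t=0:+1/96 = 1/96; 3j²(2 2 4; 0 2 -2) = Δ·Π!·Σ² = 1/42  (sign +1)
B: Δ: 0! 4! 4! / 9! → 1/630; sum: t=0:+1/36 = 1/36; 3j²(2 2 4; 1 1 -2) = Δ·Π!·Σ² = 4/63  (sign +1)
I_A²/I_B² = (1/42)/(4/63) = 3/8

3/8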